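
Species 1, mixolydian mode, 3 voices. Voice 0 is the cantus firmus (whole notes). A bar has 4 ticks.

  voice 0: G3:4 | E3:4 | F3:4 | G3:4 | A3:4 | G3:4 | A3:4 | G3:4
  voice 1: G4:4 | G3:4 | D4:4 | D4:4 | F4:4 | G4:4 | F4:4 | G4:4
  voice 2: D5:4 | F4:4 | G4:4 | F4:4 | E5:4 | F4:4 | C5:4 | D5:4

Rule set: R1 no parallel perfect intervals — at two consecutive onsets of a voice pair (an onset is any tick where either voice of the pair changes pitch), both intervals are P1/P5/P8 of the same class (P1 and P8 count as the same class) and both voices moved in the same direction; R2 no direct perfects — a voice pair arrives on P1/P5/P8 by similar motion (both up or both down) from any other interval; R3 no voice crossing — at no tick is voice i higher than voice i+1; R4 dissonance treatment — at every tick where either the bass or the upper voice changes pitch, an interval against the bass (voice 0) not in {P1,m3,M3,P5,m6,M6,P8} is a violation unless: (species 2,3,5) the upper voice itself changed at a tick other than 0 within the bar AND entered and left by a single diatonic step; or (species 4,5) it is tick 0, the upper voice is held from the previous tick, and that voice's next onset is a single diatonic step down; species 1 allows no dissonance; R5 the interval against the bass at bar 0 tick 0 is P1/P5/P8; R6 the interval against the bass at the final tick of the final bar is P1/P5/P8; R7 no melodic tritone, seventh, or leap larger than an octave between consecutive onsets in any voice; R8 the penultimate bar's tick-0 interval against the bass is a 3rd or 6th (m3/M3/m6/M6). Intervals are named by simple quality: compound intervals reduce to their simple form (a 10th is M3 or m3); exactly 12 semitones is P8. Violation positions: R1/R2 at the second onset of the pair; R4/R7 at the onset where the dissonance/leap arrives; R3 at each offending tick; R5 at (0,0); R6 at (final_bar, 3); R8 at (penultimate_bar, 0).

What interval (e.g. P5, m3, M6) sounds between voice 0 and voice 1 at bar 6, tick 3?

voice 0=A3 voice 1=F4 -> m6

m6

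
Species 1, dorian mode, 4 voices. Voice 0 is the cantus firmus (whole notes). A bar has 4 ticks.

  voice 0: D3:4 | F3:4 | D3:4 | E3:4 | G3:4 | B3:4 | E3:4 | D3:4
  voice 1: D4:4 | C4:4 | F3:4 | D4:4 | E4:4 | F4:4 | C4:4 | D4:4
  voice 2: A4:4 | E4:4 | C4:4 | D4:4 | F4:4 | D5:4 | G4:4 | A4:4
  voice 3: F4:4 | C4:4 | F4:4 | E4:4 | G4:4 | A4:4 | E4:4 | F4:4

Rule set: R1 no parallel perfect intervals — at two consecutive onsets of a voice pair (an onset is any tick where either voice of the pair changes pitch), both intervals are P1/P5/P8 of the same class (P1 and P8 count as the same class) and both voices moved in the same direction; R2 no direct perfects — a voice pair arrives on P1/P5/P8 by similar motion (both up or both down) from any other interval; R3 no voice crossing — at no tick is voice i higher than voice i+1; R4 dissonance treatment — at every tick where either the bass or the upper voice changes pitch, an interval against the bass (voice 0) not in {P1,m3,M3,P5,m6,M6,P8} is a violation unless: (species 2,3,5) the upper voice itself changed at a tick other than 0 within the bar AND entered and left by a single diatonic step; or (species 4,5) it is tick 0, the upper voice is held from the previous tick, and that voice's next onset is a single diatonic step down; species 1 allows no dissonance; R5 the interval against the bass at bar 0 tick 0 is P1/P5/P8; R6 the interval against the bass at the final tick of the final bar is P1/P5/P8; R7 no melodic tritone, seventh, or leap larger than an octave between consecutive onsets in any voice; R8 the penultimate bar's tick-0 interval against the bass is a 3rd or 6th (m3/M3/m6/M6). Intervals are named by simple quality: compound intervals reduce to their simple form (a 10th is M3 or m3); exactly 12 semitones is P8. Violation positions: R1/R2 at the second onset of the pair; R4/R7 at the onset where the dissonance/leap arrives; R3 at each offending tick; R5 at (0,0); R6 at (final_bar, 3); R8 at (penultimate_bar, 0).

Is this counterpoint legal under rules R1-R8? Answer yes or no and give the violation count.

bar 0: v0=D3 v1=D4 v2=A4 v3=F4 (m3)
bar 1: v0=F3 v1=C4 v2=E4 v3=C4 (P5)
bar 2: v0=D3 v1=F3 v2=C4 v3=F4 (m3)
bar 3: v0=E3 v1=D4 v2=D4 v3=E4 (P8)
bar 4: v0=G3 v1=E4 v2=F4 v3=G4 (P8)
bar 5: v0=B3 v1=F4 v2=D5 v3=A4 (m7)
bar 6: v0=E3 v1=C4 v2=G4 v3=E4 (P8)
bar 7: v0=D3 v1=D4 v2=A4 v3=F4 (m3)
  R3 @ bar0.0: A4 above F4
  R5 @ bar0.0: opens on m3
  R3 @ bar0.1: A4 above F4
  R3 @ bar0.2: A4 above F4
  R3 @ bar0.3: A4 above F4
  R2 @ bar1.0: D4/F4 m3 -> C4/C4 P1 similar
  R3 @ bar1.0: E4 above C4
  R4 @ bar1.0: F3/E4 M7 untreated
  R3 @ bar1.1: E4 above C4
  R3 @ bar1.2: E4 above C4
  R3 @ bar1.3: E4 above C4
  R2 @ bar2.0: C4/E4 M3 -> F3/C4 P5 similar
  R4 @ bar2.0: D3/C4 m7 untreated
  R2 @ bar3.0: F3/C4 P5 -> D4/D4 P1 similar
  R4 @ bar3.0: E3/D4 m7 untreated
  R4 @ bar3.0: E3/D4 m7 untreated
  R1 @ bar4.0: E3/E4 P8 -> G3/G4 P8 similar
  R4 @ bar4.0: G3/F4 m7 untreated
  R3 @ bar5.0: D5 above A4
  R4 @ bar5.0: B3/F4 TT untreated
  R4 @ bar5.0: B3/A4 m7 untreated
  R3 @ bar5.1: D5 above A4
  R3 @ bar5.2: D5 above A4
  R3 @ bar5.3: D5 above A4
  R2 @ bar6.0: B3/A4 m7 -> E3/E4 P8 similar
  R2 @ bar6.0: F4/D5 M6 -> C4/G4 P5 similar
  R3 @ bar6.0: G4 above E4
  R8 @ bar6.0: penult P8 not 3rd/6th
  R3 @ bar6.1: G4 above E4
  R3 @ bar6.2: G4 above E4
  R3 @ bar6.3: G4 above E4
  R1 @ bar7.0: C4/G4 P5 -> D4/A4 P5 similar
  R3 @ bar7.0: A4 above F4
  R3 @ bar7.1: A4 above F4
  R3 @ bar7.2: A4 above F4
  R3 @ bar7.3: A4 above F4
  R6 @ bar7.3: closes on m3

No (37 violations)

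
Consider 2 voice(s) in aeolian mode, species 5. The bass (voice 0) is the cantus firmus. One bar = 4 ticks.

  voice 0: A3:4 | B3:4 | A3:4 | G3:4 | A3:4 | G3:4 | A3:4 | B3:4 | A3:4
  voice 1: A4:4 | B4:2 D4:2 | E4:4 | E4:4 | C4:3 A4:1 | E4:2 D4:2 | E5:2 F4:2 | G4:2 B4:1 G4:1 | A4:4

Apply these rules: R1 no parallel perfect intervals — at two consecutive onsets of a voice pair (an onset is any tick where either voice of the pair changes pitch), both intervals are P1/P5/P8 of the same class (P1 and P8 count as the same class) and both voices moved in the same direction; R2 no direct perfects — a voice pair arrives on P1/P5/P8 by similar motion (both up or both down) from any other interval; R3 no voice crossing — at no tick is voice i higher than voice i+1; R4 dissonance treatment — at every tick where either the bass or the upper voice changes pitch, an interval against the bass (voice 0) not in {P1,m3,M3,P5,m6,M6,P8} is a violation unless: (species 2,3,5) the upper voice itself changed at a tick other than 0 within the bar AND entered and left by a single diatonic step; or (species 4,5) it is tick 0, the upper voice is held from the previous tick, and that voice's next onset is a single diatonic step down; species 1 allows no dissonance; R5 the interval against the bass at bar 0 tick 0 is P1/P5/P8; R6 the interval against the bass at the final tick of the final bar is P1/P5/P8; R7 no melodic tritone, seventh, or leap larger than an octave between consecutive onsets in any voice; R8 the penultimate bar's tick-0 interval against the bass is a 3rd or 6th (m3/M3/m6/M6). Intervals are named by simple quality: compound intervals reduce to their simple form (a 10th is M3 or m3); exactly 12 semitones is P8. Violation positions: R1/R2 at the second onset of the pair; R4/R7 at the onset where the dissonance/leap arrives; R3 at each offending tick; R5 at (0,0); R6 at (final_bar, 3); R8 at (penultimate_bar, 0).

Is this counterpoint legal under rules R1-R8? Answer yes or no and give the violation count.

bar 0: v0=A3 v1=A4 (P8)
bar 1: v0=B3 v1=B4 (P8)
bar 2: v0=A3 v1=E4 (P5)
bar 3: v0=G3 v1=E4 (M6)
bar 4: v0=A3 v1=C4 (m3)
bar 5: v0=G3 v1=E4 (M6)
bar 6: v0=A3 v1=E5 (P5)
bar 7: v0=B3 v1=G4 (m6)
bar 8: v0=A3 v1=A4 (P8)
  R1 @ bar1.0: A3/A4 P8 -> B3/B4 P8 similar
  R1 @ bar6.0: G3/D4 P5 -> A3/E5 P5 similar
  R7 @ bar6.0: D4->E5 leap 14st
  R7 @ bar6.2: E5->F4 leap 11st

No (4 violations)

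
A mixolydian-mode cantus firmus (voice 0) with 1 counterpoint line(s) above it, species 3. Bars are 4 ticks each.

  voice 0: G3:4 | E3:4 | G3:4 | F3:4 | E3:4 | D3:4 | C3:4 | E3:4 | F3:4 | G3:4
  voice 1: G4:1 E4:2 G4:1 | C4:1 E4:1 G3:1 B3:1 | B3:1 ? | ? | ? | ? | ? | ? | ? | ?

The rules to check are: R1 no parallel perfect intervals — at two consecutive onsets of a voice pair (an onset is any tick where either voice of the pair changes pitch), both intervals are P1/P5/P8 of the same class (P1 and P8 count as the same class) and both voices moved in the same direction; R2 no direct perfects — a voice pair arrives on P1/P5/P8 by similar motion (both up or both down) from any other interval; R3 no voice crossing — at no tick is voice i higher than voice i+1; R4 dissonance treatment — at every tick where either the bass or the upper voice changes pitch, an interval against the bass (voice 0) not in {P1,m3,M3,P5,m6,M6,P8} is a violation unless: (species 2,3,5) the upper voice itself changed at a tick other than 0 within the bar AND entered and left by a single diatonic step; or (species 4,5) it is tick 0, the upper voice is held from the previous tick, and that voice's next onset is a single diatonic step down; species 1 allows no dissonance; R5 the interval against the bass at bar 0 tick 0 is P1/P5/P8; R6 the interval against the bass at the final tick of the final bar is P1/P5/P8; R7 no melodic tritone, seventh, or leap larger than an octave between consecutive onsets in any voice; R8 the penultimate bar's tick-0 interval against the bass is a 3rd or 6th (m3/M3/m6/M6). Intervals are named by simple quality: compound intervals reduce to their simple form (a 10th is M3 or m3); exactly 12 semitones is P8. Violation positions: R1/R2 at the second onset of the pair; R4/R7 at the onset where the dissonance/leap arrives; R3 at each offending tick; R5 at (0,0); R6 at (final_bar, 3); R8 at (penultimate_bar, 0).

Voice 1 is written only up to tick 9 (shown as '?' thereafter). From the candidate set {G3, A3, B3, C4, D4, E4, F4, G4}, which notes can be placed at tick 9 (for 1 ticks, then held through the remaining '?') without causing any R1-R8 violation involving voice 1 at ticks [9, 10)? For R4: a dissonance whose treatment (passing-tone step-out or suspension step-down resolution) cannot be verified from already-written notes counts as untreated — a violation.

{B3, D4, E4, G3, G4}

G3: legal
A3: violates R4
B3: legal
C4: violates R4
D4: legal
E4: legal
F4: violates R4,R7
G4: legal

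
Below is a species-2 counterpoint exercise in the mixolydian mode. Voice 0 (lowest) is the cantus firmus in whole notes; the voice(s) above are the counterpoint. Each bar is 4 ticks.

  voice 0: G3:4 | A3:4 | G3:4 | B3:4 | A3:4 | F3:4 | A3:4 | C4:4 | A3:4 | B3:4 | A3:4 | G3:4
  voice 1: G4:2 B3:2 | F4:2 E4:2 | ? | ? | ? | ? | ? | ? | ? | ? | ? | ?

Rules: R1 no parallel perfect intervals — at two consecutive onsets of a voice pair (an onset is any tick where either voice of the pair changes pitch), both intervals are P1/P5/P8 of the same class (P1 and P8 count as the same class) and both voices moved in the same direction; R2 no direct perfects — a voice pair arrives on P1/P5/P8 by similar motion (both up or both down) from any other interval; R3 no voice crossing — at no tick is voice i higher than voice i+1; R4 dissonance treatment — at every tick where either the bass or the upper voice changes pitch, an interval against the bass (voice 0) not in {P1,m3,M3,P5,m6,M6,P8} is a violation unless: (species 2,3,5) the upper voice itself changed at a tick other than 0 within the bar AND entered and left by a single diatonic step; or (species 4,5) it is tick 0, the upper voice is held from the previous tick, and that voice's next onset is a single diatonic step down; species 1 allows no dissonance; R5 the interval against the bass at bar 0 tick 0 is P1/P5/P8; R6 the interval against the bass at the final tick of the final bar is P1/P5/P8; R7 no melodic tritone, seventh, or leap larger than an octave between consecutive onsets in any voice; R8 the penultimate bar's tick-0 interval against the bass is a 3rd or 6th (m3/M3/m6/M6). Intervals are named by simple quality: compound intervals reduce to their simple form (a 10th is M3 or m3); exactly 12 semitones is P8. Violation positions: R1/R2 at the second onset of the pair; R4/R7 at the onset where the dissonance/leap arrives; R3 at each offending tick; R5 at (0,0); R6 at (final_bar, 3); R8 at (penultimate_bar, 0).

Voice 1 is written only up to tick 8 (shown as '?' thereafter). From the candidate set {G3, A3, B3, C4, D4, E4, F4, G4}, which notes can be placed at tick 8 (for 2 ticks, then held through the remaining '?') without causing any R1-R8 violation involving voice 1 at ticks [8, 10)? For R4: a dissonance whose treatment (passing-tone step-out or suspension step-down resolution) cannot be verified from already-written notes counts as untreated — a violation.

{B3, E4, G4}

G3: violates R2
A3: violates R4
B3: legal
C4: violates R4
D4: violates R1
E4: legal
F4: violates R4
G4: legal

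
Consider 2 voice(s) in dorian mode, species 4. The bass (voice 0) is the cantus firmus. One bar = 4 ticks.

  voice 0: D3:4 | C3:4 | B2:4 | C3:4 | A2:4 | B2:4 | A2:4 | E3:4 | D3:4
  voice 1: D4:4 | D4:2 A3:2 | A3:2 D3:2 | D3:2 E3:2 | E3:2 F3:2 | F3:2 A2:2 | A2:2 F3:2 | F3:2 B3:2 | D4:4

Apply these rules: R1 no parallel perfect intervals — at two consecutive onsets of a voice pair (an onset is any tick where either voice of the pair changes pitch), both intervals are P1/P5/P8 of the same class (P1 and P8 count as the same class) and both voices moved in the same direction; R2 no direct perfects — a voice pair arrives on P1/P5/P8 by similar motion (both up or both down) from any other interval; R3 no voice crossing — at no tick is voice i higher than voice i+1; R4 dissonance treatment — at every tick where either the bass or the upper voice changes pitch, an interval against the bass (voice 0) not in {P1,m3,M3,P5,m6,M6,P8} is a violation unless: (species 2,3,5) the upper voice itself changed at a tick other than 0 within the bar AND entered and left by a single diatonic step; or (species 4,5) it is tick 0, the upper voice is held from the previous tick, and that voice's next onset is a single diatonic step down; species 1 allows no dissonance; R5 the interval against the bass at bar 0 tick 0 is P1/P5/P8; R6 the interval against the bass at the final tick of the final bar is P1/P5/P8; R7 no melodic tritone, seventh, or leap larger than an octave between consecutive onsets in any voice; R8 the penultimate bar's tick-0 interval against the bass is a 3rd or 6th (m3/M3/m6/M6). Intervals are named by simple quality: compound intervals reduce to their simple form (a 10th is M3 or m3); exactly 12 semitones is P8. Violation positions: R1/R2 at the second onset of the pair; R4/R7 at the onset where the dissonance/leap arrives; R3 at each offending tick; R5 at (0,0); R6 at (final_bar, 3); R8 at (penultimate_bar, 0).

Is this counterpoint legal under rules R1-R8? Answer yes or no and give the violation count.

bar 0: v0=D3 v1=D4 (P8)
bar 1: v0=C3 v1=D4 (M2)
bar 2: v0=B2 v1=A3 (m7)
bar 3: v0=C3 v1=D3 (M2)
bar 4: v0=A2 v1=E3 (P5)
bar 5: v0=B2 v1=F3 (TT)
bar 6: v0=A2 v1=A2 (P1)
bar 7: v0=E3 v1=F3 (m2)
bar 8: v0=D3 v1=D4 (P8)
  R4 @ bar1.0: C3/D4 M2 untreated
  R4 @ bar2.0: B2/A3 m7 untreated
  R4 @ bar3.0: C3/D3 M2 untreated
  R4 @ bar5.0: B2/F3 TT untreated
  R3 @ bar5.2: B2 above A2
  R4 @ bar5.2: B2/A2 M2 untreated
  R3 @ bar5.3: B2 above A2
  R4 @ bar7.0: E3/F3 m2 untreated
  R8 @ bar7.0: penult m2 not 3rd/6th
  R7 @ bar7.2: F3->B3 leap 6st

No (10 violations)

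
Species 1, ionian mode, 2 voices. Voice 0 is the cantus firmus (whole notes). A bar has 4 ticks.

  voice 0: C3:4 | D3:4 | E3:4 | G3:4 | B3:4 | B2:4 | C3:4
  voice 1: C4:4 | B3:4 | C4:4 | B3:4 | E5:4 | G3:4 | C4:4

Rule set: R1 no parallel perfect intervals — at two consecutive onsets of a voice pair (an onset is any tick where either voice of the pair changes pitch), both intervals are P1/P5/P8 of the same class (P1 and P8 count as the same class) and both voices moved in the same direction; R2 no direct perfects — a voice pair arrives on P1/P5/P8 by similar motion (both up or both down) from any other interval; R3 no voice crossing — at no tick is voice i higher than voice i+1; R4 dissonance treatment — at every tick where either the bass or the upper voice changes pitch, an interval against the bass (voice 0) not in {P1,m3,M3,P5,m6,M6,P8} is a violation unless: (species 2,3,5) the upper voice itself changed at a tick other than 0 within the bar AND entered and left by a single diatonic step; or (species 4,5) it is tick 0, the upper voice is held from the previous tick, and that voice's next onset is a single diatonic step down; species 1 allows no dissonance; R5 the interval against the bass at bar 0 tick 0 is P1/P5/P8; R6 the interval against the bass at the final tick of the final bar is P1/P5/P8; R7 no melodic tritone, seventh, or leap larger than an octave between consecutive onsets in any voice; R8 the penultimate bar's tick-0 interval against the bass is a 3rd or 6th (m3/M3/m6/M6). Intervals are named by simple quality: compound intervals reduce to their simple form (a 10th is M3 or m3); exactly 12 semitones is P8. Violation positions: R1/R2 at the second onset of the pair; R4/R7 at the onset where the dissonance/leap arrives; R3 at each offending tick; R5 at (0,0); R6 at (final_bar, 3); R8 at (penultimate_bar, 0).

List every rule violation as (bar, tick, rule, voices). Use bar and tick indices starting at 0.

(4, 0, R4, (0, 1))
(4, 0, R7, (1,))
(5, 0, R7, (1,))
(6, 0, R2, (0, 1))

bar 0: v0=C3 v1=C4 downbeat P8
bar 1: v0=D3 v1=B3 downbeat M6
bar 2: v0=E3 v1=C4 downbeat m6
bar 3: v0=G3 v1=B3 downbeat M3
bar 4: v0=B3 v1=E5 downbeat P4
bar 5: v0=B2 v1=G3 downbeat m6
bar 6: v0=C3 v1=C4 downbeat P8
  -> R4 @ bar 4 tick 0 v(0, 1): B3/E5 P4 untreated
  -> R7 @ bar 4 tick 0 v(1,): B3->E5 leap 17st
  -> R7 @ bar 5 tick 0 v(1,): E5->G3 leap 21st
  -> R2 @ bar 6 tick 0 v(0, 1): B2/G3 m6 -> C3/C4 P8 similar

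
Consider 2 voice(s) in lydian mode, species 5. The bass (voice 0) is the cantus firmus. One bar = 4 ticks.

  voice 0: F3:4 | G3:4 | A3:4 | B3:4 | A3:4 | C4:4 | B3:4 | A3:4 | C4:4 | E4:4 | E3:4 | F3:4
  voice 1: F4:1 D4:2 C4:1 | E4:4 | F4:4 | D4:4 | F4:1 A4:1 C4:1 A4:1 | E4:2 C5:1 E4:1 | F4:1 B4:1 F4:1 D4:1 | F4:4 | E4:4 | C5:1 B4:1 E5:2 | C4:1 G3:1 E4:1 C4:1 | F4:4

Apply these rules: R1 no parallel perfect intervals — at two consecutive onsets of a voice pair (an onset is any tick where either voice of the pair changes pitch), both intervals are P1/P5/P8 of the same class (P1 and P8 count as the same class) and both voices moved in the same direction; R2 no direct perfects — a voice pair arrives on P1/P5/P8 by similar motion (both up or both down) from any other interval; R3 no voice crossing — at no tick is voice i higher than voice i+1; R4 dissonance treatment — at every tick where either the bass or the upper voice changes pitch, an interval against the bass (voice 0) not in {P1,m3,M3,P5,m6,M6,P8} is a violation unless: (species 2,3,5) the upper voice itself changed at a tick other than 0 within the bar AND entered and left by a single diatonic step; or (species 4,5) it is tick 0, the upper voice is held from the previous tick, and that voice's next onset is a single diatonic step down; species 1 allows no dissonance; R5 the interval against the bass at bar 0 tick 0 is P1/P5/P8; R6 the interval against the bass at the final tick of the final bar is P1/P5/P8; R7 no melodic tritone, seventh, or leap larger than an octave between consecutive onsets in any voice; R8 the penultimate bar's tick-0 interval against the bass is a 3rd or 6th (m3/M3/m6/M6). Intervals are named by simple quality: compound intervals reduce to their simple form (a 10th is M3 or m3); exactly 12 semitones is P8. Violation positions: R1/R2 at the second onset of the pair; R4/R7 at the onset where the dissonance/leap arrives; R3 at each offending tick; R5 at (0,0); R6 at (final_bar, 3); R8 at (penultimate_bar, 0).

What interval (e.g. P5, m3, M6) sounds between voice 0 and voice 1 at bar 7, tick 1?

m6

voice 0=A3 voice 1=F4 -> m6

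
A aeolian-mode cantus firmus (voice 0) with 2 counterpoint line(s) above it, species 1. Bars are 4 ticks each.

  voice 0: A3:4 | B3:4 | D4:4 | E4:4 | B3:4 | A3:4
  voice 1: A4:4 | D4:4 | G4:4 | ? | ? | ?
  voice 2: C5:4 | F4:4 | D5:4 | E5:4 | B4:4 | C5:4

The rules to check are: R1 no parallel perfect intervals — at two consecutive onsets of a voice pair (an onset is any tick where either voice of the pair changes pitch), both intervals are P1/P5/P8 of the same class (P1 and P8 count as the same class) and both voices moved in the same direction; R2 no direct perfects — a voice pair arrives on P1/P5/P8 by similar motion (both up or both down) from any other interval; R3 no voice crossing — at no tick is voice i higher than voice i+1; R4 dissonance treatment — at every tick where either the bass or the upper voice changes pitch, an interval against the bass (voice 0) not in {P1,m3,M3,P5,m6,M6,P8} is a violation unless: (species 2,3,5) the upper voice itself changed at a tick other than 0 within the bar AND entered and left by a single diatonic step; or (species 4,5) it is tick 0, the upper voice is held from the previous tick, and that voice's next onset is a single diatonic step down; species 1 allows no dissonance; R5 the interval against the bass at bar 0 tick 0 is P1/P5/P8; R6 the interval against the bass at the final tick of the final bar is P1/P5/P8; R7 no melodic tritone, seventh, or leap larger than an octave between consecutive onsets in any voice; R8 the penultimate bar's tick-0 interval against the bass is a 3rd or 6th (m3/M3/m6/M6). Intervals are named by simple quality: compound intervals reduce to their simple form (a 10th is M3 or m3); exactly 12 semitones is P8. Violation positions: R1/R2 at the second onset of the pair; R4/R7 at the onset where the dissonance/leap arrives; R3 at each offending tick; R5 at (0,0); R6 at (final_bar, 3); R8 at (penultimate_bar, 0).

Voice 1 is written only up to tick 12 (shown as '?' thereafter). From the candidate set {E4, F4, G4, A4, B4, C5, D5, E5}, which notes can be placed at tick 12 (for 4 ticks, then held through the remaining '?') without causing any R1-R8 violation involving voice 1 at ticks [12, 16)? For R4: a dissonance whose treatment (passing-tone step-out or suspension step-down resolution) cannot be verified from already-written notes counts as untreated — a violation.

E4: legal
F4: violates R4
G4: legal
A4: violates R1,R4
B4: violates R2
C5: legal
D5: violates R4
E5: violates R2

{C5, E4, G4}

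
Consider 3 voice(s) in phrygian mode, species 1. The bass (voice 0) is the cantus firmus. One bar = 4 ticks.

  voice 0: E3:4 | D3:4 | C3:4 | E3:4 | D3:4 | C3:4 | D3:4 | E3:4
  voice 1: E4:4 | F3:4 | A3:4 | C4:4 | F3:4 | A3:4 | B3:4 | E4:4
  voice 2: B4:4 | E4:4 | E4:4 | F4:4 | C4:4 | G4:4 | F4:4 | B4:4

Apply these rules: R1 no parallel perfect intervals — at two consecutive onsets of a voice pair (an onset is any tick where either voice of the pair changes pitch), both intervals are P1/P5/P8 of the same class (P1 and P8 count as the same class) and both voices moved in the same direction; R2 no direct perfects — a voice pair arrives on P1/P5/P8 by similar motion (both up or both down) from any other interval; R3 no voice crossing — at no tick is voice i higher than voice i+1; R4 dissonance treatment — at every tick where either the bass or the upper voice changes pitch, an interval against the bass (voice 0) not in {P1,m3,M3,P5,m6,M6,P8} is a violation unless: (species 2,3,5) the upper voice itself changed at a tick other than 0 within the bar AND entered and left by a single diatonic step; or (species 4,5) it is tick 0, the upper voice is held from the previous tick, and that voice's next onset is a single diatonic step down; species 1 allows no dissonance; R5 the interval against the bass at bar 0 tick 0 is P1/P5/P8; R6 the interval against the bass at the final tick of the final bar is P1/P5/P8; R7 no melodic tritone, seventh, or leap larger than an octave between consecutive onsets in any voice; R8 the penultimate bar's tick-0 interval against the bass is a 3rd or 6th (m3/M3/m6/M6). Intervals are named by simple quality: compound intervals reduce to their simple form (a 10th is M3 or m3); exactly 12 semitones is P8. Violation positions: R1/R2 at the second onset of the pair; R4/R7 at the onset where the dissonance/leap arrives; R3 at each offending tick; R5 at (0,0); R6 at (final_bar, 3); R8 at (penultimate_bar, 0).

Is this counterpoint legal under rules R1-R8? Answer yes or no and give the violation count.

bar 0: v0=E3 v1=E4 v2=B4 (P5)
bar 1: v0=D3 v1=F3 v2=E4 (M2)
bar 2: v0=C3 v1=A3 v2=E4 (M3)
bar 3: v0=E3 v1=C4 v2=F4 (m2)
bar 4: v0=D3 v1=F3 v2=C4 (m7)
bar 5: v0=C3 v1=A3 v2=G4 (P5)
bar 6: v0=D3 v1=B3 v2=F4 (m3)
bar 7: v0=E3 v1=E4 v2=B4 (P5)
  R4 @ bar1.0: D3/E4 M2 untreated
  R7 @ bar1.0: E4->F3 leap 11st
  R4 @ bar3.0: E3/F4 m2 untreated
  R2 @ bar4.0: C4/F4 P4 -> F3/C4 P5 similar
  R4 @ bar4.0: D3/C4 m7 untreated
  R2 @ bar7.0: D3/B3 M6 -> E3/E4 P8 similar
  R2 @ bar7.0: D3/F4 m3 -> E3/B4 P5 similar
  R2 @ bar7.0: B3/F4 TT -> E4/B4 P5 similar
  R7 @ bar7.0: F4->B4 leap 6st

No (9 violations)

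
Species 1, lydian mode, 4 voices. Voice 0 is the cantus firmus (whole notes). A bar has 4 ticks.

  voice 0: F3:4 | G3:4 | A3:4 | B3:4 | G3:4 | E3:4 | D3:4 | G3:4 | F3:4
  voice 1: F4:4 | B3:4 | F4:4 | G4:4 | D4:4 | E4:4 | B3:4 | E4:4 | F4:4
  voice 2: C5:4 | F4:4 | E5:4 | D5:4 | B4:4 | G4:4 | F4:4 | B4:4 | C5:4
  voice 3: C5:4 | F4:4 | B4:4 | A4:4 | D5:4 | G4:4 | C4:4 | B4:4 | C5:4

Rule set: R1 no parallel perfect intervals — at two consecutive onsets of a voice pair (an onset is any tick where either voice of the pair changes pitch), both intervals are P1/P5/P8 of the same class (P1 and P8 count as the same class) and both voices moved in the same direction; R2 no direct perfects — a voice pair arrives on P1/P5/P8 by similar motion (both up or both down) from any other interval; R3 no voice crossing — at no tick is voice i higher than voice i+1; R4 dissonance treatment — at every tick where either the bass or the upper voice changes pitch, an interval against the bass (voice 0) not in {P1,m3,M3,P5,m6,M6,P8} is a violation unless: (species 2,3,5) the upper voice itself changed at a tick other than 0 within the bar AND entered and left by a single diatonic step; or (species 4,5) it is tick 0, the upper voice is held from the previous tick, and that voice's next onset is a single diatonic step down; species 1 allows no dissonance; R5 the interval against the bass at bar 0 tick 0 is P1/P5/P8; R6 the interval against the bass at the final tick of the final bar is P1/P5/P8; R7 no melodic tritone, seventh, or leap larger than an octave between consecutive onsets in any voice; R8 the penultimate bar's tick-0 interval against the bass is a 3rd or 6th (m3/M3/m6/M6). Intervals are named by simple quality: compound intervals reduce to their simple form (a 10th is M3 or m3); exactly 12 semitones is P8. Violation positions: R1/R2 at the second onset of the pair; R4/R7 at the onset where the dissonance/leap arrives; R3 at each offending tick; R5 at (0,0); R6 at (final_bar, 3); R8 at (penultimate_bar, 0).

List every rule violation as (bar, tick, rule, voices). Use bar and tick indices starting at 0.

(1, 0, R1, (2, 3))
(1, 0, R4, (0, 2))
(1, 0, R4, (0, 3))
(1, 0, R7, (1,))
(2, 0, R2, (0, 2))
(2, 0, R3, (2, 3))
(2, 0, R4, (0, 3))
(2, 0, R7, (1,))
(2, 0, R7, (2,))
(2, 0, R7, (3,))
(2, 1, R3, (2, 3))
(2, 2, R3, (2, 3))
(2, 3, R3, (2, 3))
(3, 0, R3, (2, 3))
(3, 0, R4, (0, 3))
(3, 1, R3, (2, 3))
(3, 2, R3, (2, 3))
(3, 3, R3, (2, 3))
(4, 0, R2, (0, 1))
(5, 0, R2, (2, 3))
(6, 0, R3, (2, 3))
(6, 0, R4, (0, 3))
(6, 1, R3, (2, 3))
(6, 2, R3, (2, 3))
(6, 3, R3, (2, 3))
(7, 0, R2, (1, 2))
(7, 0, R2, (1, 3))
(7, 0, R2, (2, 3))
(7, 0, R7, (2,))
(7, 0, R7, (3,))
(8, 0, R1, (1, 2))
(8, 0, R1, (1, 3))
(8, 0, R1, (2, 3))

bar 0: v0=F3 v1=F4 v2=C5 v3=C5 downbeat P5
bar 1: v0=G3 v1=B3 v2=F4 v3=F4 downbeat m7
bar 2: v0=A3 v1=F4 v2=E5 v3=B4 downbeat M2
bar 3: v0=B3 v1=G4 v2=D5 v3=A4 downbeat m7
bar 4: v0=G3 v1=D4 v2=B4 v3=D5 downbeat P5
bar 5: v0=E3 v1=E4 v2=G4 v3=G4 downbeat m3
bar 6: v0=D3 v1=B3 v2=F4 v3=C4 downbeat m7
bar 7: v0=G3 v1=E4 v2=B4 v3=B4 downbeat M3
bar 8: v0=F3 v1=F4 v2=C5 v3=C5 downbeat P5
  -> R1 @ bar 1 tick 0 v(2, 3): C5/C5 P1 -> F4/F4 P1 similar
  -> R4 @ bar 1 tick 0 v(0, 2): G3/F4 m7 untreated
  -> R4 @ bar 1 tick 0 v(0, 3): G3/F4 m7 untreated
  -> R7 @ bar 1 tick 0 v(1,): F4->B3 leap 6st
  -> R2 @ bar 2 tick 0 v(0, 2): G3/F4 m7 -> A3/E5 P5 similar
  -> R3 @ bar 2 tick 0 v(2, 3): E5 above B4
  -> R4 @ bar 2 tick 0 v(0, 3): A3/B4 M2 untreated
  -> R7 @ bar 2 tick 0 v(1,): B3->F4 leap 6st
  -> R7 @ bar 2 tick 0 v(2,): F4->E5 leap 11st
  -> R7 @ bar 2 tick 0 v(3,): F4->B4 leap 6st
  -> R3 @ bar 2 tick 1 v(2, 3): E5 above B4
  -> R3 @ bar 2 tick 2 v(2, 3): E5 above B4
  -> R3 @ bar 2 tick 3 v(2, 3): E5 above B4
  -> R3 @ bar 3 tick 0 v(2, 3): D5 above A4
  -> R4 @ bar 3 tick 0 v(0, 3): B3/A4 m7 untreated
  -> R3 @ bar 3 tick 1 v(2, 3): D5 above A4
  -> R3 @ bar 3 tick 2 v(2, 3): D5 above A4
  -> R3 @ bar 3 tick 3 v(2, 3): D5 above A4
  -> R2 @ bar 4 tick 0 v(0, 1): B3/G4 m6 -> G3/D4 P5 similar
  -> R2 @ bar 5 tick 0 v(2, 3): B4/D5 m3 -> G4/G4 P1 similar
  -> R3 @ bar 6 tick 0 v(2, 3): F4 above C4
  -> R4 @ bar 6 tick 0 v(0, 3): D3/C4 m7 untreated
  -> R3 @ bar 6 tick 1 v(2, 3): F4 above C4
  -> R3 @ bar 6 tick 2 v(2, 3): F4 above C4
  -> R3 @ bar 6 tick 3 v(2, 3): F4 above C4
  -> R2 @ bar 7 tick 0 v(1, 2): B3/F4 TT -> E4/B4 P5 similar
  -> R2 @ bar 7 tick 0 v(1, 3): B3/C4 m2 -> E4/B4 P5 similar
  -> R2 @ bar 7 tick 0 v(2, 3): F4/C4 P4 -> B4/B4 P1 similar
  -> R7 @ bar 7 tick 0 v(2,): F4->B4 leap 6st
  -> R7 @ bar 7 tick 0 v(3,): C4->B4 leap 11st
  -> R1 @ bar 8 tick 0 v(1, 2): E4/B4 P5 -> F4/C5 P5 similar
  -> R1 @ bar 8 tick 0 v(1, 3): E4/B4 P5 -> F4/C5 P5 similar
  -> R1 @ bar 8 tick 0 v(2, 3): B4/B4 P1 -> C5/C5 P1 similar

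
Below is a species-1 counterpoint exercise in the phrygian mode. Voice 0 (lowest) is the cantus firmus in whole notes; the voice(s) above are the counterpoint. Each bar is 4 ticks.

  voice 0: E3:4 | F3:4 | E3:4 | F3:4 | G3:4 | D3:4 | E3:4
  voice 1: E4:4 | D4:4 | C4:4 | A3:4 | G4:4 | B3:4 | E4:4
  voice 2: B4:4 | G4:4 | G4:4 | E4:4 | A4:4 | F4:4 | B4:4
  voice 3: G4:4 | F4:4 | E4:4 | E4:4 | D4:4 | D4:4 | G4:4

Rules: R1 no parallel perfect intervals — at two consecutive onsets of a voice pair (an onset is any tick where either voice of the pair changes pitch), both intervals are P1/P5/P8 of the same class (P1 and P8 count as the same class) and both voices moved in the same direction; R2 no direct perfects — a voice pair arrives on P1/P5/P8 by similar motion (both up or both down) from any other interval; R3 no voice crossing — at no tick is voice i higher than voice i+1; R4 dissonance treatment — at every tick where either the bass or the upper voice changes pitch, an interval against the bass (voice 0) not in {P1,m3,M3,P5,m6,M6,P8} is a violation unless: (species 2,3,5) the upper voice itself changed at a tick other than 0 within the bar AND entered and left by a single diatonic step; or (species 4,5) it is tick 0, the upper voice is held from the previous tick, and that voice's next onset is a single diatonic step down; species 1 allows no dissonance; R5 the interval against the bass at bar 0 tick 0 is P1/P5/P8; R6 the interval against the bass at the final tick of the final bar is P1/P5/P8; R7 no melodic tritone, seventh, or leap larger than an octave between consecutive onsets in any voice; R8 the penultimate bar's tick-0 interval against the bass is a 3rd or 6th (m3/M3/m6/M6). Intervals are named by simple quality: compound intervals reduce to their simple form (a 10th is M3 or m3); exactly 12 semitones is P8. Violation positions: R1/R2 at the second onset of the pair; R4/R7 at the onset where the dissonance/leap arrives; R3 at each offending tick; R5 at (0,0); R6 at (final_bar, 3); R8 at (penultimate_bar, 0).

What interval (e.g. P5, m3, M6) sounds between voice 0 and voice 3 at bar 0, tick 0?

m3

voice 0=E3 voice 3=G4 -> m3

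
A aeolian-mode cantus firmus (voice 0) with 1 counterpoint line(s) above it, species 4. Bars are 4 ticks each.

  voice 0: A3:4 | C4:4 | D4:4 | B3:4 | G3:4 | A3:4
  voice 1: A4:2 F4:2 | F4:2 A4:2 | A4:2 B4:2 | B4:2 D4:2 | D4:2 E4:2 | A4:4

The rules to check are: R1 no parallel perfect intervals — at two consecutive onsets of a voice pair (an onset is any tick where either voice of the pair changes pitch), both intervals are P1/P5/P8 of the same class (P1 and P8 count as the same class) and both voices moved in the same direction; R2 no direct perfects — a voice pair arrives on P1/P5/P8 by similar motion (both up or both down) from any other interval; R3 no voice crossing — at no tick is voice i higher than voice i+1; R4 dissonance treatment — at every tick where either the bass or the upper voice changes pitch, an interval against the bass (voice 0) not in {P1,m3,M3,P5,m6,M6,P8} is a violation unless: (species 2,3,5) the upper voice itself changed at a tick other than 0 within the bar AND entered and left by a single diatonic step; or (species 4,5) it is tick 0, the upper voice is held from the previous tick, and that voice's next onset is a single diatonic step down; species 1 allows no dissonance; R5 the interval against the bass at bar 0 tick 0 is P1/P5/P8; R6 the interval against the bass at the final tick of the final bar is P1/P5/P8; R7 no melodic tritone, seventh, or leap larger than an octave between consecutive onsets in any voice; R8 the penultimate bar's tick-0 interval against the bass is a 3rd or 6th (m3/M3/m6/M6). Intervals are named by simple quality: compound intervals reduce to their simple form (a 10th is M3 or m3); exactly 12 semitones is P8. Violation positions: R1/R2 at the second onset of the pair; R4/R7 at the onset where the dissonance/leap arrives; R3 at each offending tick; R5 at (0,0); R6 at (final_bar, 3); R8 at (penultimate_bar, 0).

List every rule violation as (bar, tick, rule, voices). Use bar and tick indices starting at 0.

(1, 0, R4, (0, 1))
(4, 0, R8, (0, 1))
(5, 0, R2, (0, 1))

bar 0: v0=A3 v1=A4 downbeat P8
bar 1: v0=C4 v1=F4 downbeat P4
bar 2: v0=D4 v1=A4 downbeat P5
bar 3: v0=B3 v1=B4 downbeat P8
bar 4: v0=G3 v1=D4 downbeat P5
bar 5: v0=A3 v1=A4 downbeat P8
  -> R4 @ bar 1 tick 0 v(0, 1): C4/F4 P4 untreated
  -> R8 @ bar 4 tick 0 v(0, 1): penult P5 not 3rd/6th
  -> R2 @ bar 5 tick 0 v(0, 1): G3/E4 M6 -> A3/A4 P8 similar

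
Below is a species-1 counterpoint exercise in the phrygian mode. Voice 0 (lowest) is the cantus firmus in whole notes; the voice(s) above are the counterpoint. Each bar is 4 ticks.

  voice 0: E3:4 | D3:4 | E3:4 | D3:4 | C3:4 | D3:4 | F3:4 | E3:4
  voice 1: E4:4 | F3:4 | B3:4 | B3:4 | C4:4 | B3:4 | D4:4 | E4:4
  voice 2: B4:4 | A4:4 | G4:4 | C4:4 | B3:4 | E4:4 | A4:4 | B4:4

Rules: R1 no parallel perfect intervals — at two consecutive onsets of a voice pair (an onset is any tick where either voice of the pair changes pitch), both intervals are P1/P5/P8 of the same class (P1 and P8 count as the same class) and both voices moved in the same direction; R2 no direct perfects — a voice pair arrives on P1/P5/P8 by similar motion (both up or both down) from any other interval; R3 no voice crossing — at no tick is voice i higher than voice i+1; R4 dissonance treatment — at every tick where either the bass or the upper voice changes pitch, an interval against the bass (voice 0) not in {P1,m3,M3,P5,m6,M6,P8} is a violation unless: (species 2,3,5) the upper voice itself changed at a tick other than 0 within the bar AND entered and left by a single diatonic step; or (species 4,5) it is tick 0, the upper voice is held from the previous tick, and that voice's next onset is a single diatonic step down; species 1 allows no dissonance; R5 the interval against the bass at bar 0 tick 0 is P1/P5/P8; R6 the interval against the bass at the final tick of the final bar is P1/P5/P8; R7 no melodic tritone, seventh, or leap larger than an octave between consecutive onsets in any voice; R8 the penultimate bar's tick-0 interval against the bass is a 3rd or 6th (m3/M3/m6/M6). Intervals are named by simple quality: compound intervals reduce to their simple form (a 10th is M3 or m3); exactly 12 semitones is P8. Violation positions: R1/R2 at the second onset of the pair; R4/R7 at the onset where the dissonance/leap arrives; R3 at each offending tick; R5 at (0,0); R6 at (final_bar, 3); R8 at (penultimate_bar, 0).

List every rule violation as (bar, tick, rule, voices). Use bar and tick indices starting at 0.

(1, 0, R1, (0, 2))
(1, 0, R7, (1,))
(2, 0, R2, (0, 1))
(2, 0, R7, (1,))
(3, 0, R4, (0, 2))
(4, 0, R3, (1, 2))
(4, 0, R4, (0, 2))
(4, 1, R3, (1, 2))
(4, 2, R3, (1, 2))
(4, 3, R3, (1, 2))
(5, 0, R4, (0, 2))
(6, 0, R2, (1, 2))
(7, 0, R1, (1, 2))

bar 0: v0=E3 v1=E4 v2=B4 downbeat P5
bar 1: v0=D3 v1=F3 v2=A4 downbeat P5
bar 2: v0=E3 v1=B3 v2=G4 downbeat m3
bar 3: v0=D3 v1=B3 v2=C4 downbeat m7
bar 4: v0=C3 v1=C4 v2=B3 downbeat M7
bar 5: v0=D3 v1=B3 v2=E4 downbeat M2
bar 6: v0=F3 v1=D4 v2=A4 downbeat M3
bar 7: v0=E3 v1=E4 v2=B4 downbeat P5
  -> R1 @ bar 1 tick 0 v(0, 2): E3/B4 P5 -> D3/A4 P5 similar
  -> R7 @ bar 1 tick 0 v(1,): E4->F3 leap 11st
  -> R2 @ bar 2 tick 0 v(0, 1): D3/F3 m3 -> E3/B3 P5 similar
  -> R7 @ bar 2 tick 0 v(1,): F3->B3 leap 6st
  -> R4 @ bar 3 tick 0 v(0, 2): D3/C4 m7 untreated
  -> R3 @ bar 4 tick 0 v(1, 2): C4 above B3
  -> R4 @ bar 4 tick 0 v(0, 2): C3/B3 M7 untreated
  -> R3 @ bar 4 tick 1 v(1, 2): C4 above B3
  -> R3 @ bar 4 tick 2 v(1, 2): C4 above B3
  -> R3 @ bar 4 tick 3 v(1, 2): C4 above B3
  -> R4 @ bar 5 tick 0 v(0, 2): D3/E4 M2 untreated
  -> R2 @ bar 6 tick 0 v(1, 2): B3/E4 P4 -> D4/A4 P5 similar
  -> R1 @ bar 7 tick 0 v(1, 2): D4/A4 P5 -> E4/B4 P5 similar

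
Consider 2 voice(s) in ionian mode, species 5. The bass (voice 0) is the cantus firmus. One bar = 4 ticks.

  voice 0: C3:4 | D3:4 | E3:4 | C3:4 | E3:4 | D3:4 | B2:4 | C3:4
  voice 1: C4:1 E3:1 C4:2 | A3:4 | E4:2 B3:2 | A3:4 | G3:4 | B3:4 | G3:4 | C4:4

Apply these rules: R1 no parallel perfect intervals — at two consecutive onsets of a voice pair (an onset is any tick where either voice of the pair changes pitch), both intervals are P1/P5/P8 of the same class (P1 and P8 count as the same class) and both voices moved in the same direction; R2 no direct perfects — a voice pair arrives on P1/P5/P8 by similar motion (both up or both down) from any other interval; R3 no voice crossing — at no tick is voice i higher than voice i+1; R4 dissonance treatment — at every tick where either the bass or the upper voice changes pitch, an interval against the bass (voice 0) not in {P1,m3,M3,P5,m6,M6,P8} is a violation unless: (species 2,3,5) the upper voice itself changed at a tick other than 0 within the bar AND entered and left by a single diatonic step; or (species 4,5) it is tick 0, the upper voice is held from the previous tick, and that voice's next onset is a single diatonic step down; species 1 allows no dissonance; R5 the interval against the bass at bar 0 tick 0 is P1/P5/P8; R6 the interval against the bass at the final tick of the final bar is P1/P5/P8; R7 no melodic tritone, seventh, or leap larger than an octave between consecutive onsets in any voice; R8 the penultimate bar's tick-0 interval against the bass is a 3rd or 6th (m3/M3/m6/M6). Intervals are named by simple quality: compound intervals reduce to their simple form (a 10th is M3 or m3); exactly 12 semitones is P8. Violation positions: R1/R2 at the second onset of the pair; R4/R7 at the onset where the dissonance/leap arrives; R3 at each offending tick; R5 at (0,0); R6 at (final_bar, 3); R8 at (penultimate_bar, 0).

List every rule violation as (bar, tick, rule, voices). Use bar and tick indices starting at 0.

bar 0: v0=C3 v1=C4 downbeat P8
bar 1: v0=D3 v1=A3 downbeat P5
bar 2: v0=E3 v1=E4 downbeat P8
bar 3: v0=C3 v1=A3 downbeat M6
bar 4: v0=E3 v1=G3 downbeat m3
bar 5: v0=D3 v1=B3 downbeat M6
bar 6: v0=B2 v1=G3 downbeat m6
bar 7: v0=C3 v1=C4 downbeat P8
  -> R2 @ bar 2 tick 0 v(0, 1): D3/A3 P5 -> E3/E4 P8 similar
  -> R2 @ bar 7 tick 0 v(0, 1): B2/G3 m6 -> C3/C4 P8 similar

(2, 0, R2, (0, 1))
(7, 0, R2, (0, 1))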